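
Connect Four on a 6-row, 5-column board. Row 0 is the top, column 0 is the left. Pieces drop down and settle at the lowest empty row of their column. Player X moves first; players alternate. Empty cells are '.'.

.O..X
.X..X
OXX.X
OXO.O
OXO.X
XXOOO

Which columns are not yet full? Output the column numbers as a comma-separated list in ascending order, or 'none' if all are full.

Answer: 0,2,3

Derivation:
col 0: top cell = '.' → open
col 1: top cell = 'O' → FULL
col 2: top cell = '.' → open
col 3: top cell = '.' → open
col 4: top cell = 'X' → FULL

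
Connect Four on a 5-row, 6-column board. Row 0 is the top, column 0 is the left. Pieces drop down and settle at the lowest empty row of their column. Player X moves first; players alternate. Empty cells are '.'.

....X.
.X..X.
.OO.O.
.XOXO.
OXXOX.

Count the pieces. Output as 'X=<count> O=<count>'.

X=8 O=7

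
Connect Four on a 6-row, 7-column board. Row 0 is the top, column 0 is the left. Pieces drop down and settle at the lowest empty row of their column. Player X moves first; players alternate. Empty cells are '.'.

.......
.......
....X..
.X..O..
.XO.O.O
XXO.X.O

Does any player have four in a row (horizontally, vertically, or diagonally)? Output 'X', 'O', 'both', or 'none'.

none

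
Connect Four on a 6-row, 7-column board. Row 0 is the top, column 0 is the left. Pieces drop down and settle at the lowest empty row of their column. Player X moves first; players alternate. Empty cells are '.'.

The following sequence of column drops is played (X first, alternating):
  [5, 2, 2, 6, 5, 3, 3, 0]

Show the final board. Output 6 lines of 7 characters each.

Move 1: X drops in col 5, lands at row 5
Move 2: O drops in col 2, lands at row 5
Move 3: X drops in col 2, lands at row 4
Move 4: O drops in col 6, lands at row 5
Move 5: X drops in col 5, lands at row 4
Move 6: O drops in col 3, lands at row 5
Move 7: X drops in col 3, lands at row 4
Move 8: O drops in col 0, lands at row 5

Answer: .......
.......
.......
.......
..XX.X.
O.OO.XO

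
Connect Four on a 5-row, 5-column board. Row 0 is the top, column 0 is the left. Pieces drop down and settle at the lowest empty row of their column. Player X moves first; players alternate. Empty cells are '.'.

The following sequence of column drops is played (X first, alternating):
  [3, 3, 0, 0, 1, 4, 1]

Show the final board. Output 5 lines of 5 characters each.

Answer: .....
.....
.....
OX.O.
XX.XO

Derivation:
Move 1: X drops in col 3, lands at row 4
Move 2: O drops in col 3, lands at row 3
Move 3: X drops in col 0, lands at row 4
Move 4: O drops in col 0, lands at row 3
Move 5: X drops in col 1, lands at row 4
Move 6: O drops in col 4, lands at row 4
Move 7: X drops in col 1, lands at row 3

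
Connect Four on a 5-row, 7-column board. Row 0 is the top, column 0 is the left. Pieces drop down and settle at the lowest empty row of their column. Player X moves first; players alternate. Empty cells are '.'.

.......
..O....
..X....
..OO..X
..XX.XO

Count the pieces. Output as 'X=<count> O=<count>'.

X=5 O=4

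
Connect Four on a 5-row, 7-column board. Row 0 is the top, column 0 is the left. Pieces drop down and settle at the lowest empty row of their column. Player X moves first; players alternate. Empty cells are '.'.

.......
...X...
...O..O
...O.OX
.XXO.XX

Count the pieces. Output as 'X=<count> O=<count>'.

X=6 O=5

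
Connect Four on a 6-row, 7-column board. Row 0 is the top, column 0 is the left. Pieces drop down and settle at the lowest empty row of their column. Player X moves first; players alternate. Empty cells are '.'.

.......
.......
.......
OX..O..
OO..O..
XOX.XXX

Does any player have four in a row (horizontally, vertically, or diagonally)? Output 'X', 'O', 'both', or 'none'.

none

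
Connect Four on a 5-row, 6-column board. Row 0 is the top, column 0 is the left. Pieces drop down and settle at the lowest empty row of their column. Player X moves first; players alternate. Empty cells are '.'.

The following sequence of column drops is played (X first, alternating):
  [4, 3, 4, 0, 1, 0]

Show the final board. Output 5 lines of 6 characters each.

Answer: ......
......
......
O...X.
OX.OX.

Derivation:
Move 1: X drops in col 4, lands at row 4
Move 2: O drops in col 3, lands at row 4
Move 3: X drops in col 4, lands at row 3
Move 4: O drops in col 0, lands at row 4
Move 5: X drops in col 1, lands at row 4
Move 6: O drops in col 0, lands at row 3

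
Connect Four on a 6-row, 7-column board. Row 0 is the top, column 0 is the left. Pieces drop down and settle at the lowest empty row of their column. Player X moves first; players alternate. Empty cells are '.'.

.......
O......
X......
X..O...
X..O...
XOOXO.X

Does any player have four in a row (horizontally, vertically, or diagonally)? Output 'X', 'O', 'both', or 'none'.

X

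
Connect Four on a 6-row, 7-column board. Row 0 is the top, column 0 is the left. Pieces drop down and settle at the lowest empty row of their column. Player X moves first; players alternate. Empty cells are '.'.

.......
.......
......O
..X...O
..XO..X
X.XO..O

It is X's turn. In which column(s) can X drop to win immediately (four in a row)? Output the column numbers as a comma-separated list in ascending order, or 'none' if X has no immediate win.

Answer: 2

Derivation:
col 0: drop X → no win
col 1: drop X → no win
col 2: drop X → WIN!
col 3: drop X → no win
col 4: drop X → no win
col 5: drop X → no win
col 6: drop X → no win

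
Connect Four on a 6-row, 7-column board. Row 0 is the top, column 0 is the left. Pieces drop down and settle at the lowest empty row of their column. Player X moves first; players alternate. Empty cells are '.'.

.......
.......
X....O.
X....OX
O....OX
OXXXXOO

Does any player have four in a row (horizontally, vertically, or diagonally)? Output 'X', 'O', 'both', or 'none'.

both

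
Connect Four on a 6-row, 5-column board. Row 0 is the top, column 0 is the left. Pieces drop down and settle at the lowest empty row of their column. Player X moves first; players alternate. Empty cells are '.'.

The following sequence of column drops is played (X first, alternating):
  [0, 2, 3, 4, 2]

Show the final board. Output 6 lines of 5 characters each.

Move 1: X drops in col 0, lands at row 5
Move 2: O drops in col 2, lands at row 5
Move 3: X drops in col 3, lands at row 5
Move 4: O drops in col 4, lands at row 5
Move 5: X drops in col 2, lands at row 4

Answer: .....
.....
.....
.....
..X..
X.OXO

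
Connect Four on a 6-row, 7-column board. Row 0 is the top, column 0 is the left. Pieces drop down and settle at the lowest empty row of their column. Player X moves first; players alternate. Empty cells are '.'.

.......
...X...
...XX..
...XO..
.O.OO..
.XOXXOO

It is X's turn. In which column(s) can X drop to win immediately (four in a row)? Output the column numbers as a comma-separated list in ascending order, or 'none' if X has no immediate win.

Answer: 2,3

Derivation:
col 0: drop X → no win
col 1: drop X → no win
col 2: drop X → WIN!
col 3: drop X → WIN!
col 4: drop X → no win
col 5: drop X → no win
col 6: drop X → no win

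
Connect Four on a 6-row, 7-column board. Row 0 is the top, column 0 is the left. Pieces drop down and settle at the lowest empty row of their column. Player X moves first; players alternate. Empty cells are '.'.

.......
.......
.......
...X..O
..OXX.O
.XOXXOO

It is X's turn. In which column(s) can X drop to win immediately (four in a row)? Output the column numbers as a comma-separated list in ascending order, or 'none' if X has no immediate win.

Answer: 3

Derivation:
col 0: drop X → no win
col 1: drop X → no win
col 2: drop X → no win
col 3: drop X → WIN!
col 4: drop X → no win
col 5: drop X → no win
col 6: drop X → no win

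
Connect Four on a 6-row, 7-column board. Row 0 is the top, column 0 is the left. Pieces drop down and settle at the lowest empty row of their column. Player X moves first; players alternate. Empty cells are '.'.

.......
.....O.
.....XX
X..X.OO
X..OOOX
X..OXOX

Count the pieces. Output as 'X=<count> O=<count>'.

X=9 O=8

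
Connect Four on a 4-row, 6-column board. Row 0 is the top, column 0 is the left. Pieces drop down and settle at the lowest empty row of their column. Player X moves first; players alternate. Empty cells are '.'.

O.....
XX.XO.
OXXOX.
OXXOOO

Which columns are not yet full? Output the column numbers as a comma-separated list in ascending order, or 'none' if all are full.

col 0: top cell = 'O' → FULL
col 1: top cell = '.' → open
col 2: top cell = '.' → open
col 3: top cell = '.' → open
col 4: top cell = '.' → open
col 5: top cell = '.' → open

Answer: 1,2,3,4,5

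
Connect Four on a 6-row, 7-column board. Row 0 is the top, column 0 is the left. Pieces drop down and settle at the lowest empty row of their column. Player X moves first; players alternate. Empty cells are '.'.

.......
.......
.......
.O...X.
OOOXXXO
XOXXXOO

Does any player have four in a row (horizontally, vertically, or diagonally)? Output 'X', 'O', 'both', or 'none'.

none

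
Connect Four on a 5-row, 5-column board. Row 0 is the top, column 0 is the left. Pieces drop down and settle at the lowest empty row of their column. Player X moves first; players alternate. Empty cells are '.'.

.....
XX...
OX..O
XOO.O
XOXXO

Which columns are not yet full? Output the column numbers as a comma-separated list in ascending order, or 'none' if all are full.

Answer: 0,1,2,3,4

Derivation:
col 0: top cell = '.' → open
col 1: top cell = '.' → open
col 2: top cell = '.' → open
col 3: top cell = '.' → open
col 4: top cell = '.' → open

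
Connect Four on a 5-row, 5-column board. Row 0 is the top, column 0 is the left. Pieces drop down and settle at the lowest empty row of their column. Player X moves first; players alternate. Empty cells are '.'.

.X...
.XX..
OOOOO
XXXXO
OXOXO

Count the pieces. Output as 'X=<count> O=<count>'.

X=9 O=9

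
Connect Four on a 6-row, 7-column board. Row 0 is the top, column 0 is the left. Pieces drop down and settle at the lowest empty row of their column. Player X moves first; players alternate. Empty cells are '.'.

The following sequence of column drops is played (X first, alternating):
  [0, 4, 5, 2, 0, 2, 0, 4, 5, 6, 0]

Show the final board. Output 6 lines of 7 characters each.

Move 1: X drops in col 0, lands at row 5
Move 2: O drops in col 4, lands at row 5
Move 3: X drops in col 5, lands at row 5
Move 4: O drops in col 2, lands at row 5
Move 5: X drops in col 0, lands at row 4
Move 6: O drops in col 2, lands at row 4
Move 7: X drops in col 0, lands at row 3
Move 8: O drops in col 4, lands at row 4
Move 9: X drops in col 5, lands at row 4
Move 10: O drops in col 6, lands at row 5
Move 11: X drops in col 0, lands at row 2

Answer: .......
.......
X......
X......
X.O.OX.
X.O.OXO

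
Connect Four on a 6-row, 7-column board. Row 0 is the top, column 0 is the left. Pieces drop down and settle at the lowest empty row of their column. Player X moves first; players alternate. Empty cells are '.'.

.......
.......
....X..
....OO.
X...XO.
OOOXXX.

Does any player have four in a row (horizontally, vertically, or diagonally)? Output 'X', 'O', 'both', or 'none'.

none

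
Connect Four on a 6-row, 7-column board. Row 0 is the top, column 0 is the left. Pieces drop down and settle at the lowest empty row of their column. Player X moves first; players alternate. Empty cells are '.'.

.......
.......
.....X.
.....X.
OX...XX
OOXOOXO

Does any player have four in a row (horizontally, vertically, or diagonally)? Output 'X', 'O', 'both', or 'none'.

X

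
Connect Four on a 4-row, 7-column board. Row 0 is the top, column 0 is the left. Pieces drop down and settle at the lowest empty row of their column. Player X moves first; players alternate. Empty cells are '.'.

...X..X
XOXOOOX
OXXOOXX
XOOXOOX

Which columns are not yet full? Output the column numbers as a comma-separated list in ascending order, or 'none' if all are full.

Answer: 0,1,2,4,5

Derivation:
col 0: top cell = '.' → open
col 1: top cell = '.' → open
col 2: top cell = '.' → open
col 3: top cell = 'X' → FULL
col 4: top cell = '.' → open
col 5: top cell = '.' → open
col 6: top cell = 'X' → FULL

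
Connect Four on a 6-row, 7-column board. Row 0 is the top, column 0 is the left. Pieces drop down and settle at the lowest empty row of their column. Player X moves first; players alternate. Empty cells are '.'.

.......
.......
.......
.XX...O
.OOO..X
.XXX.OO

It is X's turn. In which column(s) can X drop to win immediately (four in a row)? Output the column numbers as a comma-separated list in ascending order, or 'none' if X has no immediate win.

col 0: drop X → WIN!
col 1: drop X → no win
col 2: drop X → no win
col 3: drop X → no win
col 4: drop X → WIN!
col 5: drop X → no win
col 6: drop X → no win

Answer: 0,4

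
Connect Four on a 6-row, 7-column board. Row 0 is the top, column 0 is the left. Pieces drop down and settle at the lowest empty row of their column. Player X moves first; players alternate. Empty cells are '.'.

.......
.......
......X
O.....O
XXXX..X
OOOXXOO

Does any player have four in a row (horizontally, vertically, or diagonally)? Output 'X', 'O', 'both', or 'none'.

X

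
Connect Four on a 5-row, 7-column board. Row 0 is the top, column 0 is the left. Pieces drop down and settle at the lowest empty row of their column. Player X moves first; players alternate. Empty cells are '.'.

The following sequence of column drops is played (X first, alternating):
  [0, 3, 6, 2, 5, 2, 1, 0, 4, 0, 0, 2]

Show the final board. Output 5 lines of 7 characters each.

Answer: .......
X......
O.O....
O.O....
XXOOXXX

Derivation:
Move 1: X drops in col 0, lands at row 4
Move 2: O drops in col 3, lands at row 4
Move 3: X drops in col 6, lands at row 4
Move 4: O drops in col 2, lands at row 4
Move 5: X drops in col 5, lands at row 4
Move 6: O drops in col 2, lands at row 3
Move 7: X drops in col 1, lands at row 4
Move 8: O drops in col 0, lands at row 3
Move 9: X drops in col 4, lands at row 4
Move 10: O drops in col 0, lands at row 2
Move 11: X drops in col 0, lands at row 1
Move 12: O drops in col 2, lands at row 2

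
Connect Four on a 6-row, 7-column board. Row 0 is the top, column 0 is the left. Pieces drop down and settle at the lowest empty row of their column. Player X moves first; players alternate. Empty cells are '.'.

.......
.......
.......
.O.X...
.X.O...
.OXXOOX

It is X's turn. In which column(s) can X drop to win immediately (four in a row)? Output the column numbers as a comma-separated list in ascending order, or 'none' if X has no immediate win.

Answer: none

Derivation:
col 0: drop X → no win
col 1: drop X → no win
col 2: drop X → no win
col 3: drop X → no win
col 4: drop X → no win
col 5: drop X → no win
col 6: drop X → no win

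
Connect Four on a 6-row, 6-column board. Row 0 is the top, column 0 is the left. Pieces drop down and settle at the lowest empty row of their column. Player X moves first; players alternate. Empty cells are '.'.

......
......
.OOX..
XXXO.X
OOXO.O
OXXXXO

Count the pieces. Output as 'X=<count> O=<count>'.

X=10 O=9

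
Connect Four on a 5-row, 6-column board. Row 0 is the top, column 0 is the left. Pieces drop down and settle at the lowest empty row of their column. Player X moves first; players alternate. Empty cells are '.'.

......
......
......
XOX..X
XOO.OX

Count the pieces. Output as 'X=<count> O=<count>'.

X=5 O=4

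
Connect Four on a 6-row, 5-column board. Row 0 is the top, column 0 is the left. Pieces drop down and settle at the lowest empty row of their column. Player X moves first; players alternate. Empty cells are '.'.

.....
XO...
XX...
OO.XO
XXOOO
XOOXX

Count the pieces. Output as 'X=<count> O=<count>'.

X=9 O=9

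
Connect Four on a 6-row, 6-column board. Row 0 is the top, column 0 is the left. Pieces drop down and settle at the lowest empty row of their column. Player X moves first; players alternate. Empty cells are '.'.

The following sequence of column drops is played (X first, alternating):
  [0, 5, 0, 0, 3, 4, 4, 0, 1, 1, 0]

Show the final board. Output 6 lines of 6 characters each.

Move 1: X drops in col 0, lands at row 5
Move 2: O drops in col 5, lands at row 5
Move 3: X drops in col 0, lands at row 4
Move 4: O drops in col 0, lands at row 3
Move 5: X drops in col 3, lands at row 5
Move 6: O drops in col 4, lands at row 5
Move 7: X drops in col 4, lands at row 4
Move 8: O drops in col 0, lands at row 2
Move 9: X drops in col 1, lands at row 5
Move 10: O drops in col 1, lands at row 4
Move 11: X drops in col 0, lands at row 1

Answer: ......
X.....
O.....
O.....
XO..X.
XX.XOO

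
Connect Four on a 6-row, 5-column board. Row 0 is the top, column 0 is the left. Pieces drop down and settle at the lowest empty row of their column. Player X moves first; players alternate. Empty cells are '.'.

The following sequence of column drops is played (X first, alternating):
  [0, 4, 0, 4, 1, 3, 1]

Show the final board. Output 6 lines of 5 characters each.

Move 1: X drops in col 0, lands at row 5
Move 2: O drops in col 4, lands at row 5
Move 3: X drops in col 0, lands at row 4
Move 4: O drops in col 4, lands at row 4
Move 5: X drops in col 1, lands at row 5
Move 6: O drops in col 3, lands at row 5
Move 7: X drops in col 1, lands at row 4

Answer: .....
.....
.....
.....
XX..O
XX.OO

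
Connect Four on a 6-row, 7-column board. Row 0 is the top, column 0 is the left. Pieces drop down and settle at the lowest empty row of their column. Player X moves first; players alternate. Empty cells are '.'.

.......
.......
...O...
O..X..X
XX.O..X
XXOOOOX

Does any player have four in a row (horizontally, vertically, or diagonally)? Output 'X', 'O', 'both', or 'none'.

O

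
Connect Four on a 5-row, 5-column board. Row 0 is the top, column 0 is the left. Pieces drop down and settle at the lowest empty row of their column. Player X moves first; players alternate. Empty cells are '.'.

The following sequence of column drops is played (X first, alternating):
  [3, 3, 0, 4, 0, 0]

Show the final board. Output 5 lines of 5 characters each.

Move 1: X drops in col 3, lands at row 4
Move 2: O drops in col 3, lands at row 3
Move 3: X drops in col 0, lands at row 4
Move 4: O drops in col 4, lands at row 4
Move 5: X drops in col 0, lands at row 3
Move 6: O drops in col 0, lands at row 2

Answer: .....
.....
O....
X..O.
X..XO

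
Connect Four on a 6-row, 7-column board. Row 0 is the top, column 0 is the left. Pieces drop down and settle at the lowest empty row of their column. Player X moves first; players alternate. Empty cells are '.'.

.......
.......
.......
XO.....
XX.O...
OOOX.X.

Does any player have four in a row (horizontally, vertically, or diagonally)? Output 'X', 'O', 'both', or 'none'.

none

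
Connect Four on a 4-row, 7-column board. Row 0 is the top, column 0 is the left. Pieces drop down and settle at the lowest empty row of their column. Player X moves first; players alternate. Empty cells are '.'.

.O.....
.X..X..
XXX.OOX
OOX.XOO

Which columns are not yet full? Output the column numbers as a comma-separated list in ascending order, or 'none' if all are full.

Answer: 0,2,3,4,5,6

Derivation:
col 0: top cell = '.' → open
col 1: top cell = 'O' → FULL
col 2: top cell = '.' → open
col 3: top cell = '.' → open
col 4: top cell = '.' → open
col 5: top cell = '.' → open
col 6: top cell = '.' → open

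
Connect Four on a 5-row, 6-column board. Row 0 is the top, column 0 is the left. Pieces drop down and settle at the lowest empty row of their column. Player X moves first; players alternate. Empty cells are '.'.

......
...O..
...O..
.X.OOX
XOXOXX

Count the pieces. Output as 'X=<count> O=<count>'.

X=6 O=6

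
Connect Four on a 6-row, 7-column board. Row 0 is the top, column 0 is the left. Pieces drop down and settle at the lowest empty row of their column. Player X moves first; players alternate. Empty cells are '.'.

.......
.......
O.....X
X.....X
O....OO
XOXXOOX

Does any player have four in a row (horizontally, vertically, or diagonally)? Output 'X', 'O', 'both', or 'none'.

none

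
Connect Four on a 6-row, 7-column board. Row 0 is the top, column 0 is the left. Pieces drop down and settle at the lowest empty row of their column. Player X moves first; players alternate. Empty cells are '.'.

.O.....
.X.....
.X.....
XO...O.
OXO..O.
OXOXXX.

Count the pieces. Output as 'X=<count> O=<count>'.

X=8 O=8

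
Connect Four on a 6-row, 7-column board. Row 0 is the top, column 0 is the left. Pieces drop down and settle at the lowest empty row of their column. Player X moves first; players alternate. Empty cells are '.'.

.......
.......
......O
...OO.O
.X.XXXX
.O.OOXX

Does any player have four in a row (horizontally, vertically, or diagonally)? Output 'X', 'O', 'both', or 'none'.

X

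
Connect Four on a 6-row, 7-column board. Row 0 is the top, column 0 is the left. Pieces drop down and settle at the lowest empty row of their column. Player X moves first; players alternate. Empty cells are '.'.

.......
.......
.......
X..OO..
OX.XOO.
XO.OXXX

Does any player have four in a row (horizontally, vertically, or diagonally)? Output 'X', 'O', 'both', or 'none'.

none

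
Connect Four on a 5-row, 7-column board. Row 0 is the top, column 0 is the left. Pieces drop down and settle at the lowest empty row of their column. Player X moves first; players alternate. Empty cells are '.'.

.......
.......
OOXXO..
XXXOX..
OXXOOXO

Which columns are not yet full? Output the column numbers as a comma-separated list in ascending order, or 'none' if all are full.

Answer: 0,1,2,3,4,5,6

Derivation:
col 0: top cell = '.' → open
col 1: top cell = '.' → open
col 2: top cell = '.' → open
col 3: top cell = '.' → open
col 4: top cell = '.' → open
col 5: top cell = '.' → open
col 6: top cell = '.' → open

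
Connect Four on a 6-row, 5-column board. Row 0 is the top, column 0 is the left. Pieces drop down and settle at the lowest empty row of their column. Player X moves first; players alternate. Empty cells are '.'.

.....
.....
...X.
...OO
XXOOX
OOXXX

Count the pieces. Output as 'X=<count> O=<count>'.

X=7 O=6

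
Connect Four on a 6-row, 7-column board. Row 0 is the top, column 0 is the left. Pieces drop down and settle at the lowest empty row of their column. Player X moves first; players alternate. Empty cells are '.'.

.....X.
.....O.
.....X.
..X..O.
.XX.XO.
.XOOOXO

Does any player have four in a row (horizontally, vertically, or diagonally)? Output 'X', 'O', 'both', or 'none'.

none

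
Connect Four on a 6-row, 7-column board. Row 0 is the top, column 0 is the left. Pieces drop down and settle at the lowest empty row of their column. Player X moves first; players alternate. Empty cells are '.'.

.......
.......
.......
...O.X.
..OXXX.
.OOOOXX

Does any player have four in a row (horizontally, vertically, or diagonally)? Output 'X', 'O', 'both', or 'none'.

O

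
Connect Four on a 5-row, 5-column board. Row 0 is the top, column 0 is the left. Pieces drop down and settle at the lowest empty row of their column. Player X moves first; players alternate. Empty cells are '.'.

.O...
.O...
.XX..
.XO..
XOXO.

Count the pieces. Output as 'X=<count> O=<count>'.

X=5 O=5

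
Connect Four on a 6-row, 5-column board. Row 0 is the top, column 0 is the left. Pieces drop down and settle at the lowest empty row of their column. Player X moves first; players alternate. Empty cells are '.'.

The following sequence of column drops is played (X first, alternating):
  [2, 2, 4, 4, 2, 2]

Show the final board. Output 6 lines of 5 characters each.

Move 1: X drops in col 2, lands at row 5
Move 2: O drops in col 2, lands at row 4
Move 3: X drops in col 4, lands at row 5
Move 4: O drops in col 4, lands at row 4
Move 5: X drops in col 2, lands at row 3
Move 6: O drops in col 2, lands at row 2

Answer: .....
.....
..O..
..X..
..O.O
..X.X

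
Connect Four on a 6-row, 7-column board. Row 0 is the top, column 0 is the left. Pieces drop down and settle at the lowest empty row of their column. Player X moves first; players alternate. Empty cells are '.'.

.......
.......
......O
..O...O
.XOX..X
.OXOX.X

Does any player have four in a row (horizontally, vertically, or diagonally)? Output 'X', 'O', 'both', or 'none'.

none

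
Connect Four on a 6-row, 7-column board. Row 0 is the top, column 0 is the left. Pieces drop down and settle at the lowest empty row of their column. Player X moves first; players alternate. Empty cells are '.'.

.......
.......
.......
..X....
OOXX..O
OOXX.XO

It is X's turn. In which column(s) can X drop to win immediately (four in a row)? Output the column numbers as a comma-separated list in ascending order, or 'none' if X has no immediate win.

Answer: 2,4

Derivation:
col 0: drop X → no win
col 1: drop X → no win
col 2: drop X → WIN!
col 3: drop X → no win
col 4: drop X → WIN!
col 5: drop X → no win
col 6: drop X → no win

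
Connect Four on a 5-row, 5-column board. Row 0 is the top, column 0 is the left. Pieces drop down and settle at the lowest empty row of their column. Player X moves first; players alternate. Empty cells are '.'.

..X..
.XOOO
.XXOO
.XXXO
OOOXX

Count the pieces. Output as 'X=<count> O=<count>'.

X=9 O=9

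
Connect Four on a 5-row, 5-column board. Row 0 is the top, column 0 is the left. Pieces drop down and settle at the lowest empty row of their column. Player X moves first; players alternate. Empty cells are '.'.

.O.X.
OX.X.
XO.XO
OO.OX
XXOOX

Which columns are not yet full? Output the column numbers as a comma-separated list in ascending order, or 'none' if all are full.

col 0: top cell = '.' → open
col 1: top cell = 'O' → FULL
col 2: top cell = '.' → open
col 3: top cell = 'X' → FULL
col 4: top cell = '.' → open

Answer: 0,2,4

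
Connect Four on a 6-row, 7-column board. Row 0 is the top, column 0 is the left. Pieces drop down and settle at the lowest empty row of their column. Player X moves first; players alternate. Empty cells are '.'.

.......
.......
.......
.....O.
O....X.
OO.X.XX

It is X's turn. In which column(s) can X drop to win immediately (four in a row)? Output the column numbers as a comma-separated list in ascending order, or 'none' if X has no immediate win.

col 0: drop X → no win
col 1: drop X → no win
col 2: drop X → no win
col 3: drop X → no win
col 4: drop X → WIN!
col 5: drop X → no win
col 6: drop X → no win

Answer: 4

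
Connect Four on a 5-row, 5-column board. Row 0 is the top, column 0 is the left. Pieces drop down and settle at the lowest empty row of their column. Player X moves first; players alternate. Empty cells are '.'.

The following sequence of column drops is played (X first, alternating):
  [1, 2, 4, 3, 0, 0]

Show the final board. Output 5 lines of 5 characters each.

Answer: .....
.....
.....
O....
XXOOX

Derivation:
Move 1: X drops in col 1, lands at row 4
Move 2: O drops in col 2, lands at row 4
Move 3: X drops in col 4, lands at row 4
Move 4: O drops in col 3, lands at row 4
Move 5: X drops in col 0, lands at row 4
Move 6: O drops in col 0, lands at row 3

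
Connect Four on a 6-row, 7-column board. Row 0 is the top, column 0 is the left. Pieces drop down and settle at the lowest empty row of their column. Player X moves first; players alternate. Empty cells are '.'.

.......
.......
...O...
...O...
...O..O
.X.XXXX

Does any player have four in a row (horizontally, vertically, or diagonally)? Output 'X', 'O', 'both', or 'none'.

X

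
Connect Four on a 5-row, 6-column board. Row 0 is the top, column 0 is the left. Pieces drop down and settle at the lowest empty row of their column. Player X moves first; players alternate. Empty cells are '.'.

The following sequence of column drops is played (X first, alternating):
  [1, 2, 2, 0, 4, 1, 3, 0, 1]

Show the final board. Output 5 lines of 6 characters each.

Move 1: X drops in col 1, lands at row 4
Move 2: O drops in col 2, lands at row 4
Move 3: X drops in col 2, lands at row 3
Move 4: O drops in col 0, lands at row 4
Move 5: X drops in col 4, lands at row 4
Move 6: O drops in col 1, lands at row 3
Move 7: X drops in col 3, lands at row 4
Move 8: O drops in col 0, lands at row 3
Move 9: X drops in col 1, lands at row 2

Answer: ......
......
.X....
OOX...
OXOXX.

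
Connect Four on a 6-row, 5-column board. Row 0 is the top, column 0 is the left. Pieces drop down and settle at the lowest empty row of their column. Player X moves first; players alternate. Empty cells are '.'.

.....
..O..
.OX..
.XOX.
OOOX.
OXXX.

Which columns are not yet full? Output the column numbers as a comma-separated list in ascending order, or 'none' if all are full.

Answer: 0,1,2,3,4

Derivation:
col 0: top cell = '.' → open
col 1: top cell = '.' → open
col 2: top cell = '.' → open
col 3: top cell = '.' → open
col 4: top cell = '.' → open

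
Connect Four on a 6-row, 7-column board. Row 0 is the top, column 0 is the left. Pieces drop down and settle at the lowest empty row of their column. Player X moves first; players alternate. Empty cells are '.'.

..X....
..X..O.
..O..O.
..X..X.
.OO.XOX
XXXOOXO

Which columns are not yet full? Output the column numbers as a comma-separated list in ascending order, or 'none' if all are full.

col 0: top cell = '.' → open
col 1: top cell = '.' → open
col 2: top cell = 'X' → FULL
col 3: top cell = '.' → open
col 4: top cell = '.' → open
col 5: top cell = '.' → open
col 6: top cell = '.' → open

Answer: 0,1,3,4,5,6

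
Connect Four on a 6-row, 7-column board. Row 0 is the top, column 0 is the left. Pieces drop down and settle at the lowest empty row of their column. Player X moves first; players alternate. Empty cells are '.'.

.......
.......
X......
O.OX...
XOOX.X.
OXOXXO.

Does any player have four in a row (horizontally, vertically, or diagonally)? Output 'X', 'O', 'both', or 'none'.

none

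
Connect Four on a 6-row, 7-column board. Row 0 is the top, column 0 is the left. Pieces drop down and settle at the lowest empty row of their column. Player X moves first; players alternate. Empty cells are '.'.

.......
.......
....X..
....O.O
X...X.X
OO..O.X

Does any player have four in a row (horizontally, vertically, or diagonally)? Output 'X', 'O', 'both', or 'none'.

none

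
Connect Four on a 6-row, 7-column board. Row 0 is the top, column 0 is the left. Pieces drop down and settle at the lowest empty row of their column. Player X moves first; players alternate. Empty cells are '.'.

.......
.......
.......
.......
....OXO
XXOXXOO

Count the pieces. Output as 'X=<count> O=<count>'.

X=5 O=5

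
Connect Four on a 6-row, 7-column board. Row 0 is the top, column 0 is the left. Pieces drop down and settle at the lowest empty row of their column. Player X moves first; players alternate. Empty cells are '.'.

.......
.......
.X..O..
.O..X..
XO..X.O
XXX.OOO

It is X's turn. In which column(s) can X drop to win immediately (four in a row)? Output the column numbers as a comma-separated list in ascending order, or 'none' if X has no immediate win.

Answer: 3

Derivation:
col 0: drop X → no win
col 1: drop X → no win
col 2: drop X → no win
col 3: drop X → WIN!
col 4: drop X → no win
col 5: drop X → no win
col 6: drop X → no win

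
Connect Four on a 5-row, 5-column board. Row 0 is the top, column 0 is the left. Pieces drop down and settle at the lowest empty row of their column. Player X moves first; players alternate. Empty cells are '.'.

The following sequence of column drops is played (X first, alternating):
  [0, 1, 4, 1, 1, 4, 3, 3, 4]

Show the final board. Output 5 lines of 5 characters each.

Answer: .....
.....
.X..X
.O.OO
XO.XX

Derivation:
Move 1: X drops in col 0, lands at row 4
Move 2: O drops in col 1, lands at row 4
Move 3: X drops in col 4, lands at row 4
Move 4: O drops in col 1, lands at row 3
Move 5: X drops in col 1, lands at row 2
Move 6: O drops in col 4, lands at row 3
Move 7: X drops in col 3, lands at row 4
Move 8: O drops in col 3, lands at row 3
Move 9: X drops in col 4, lands at row 2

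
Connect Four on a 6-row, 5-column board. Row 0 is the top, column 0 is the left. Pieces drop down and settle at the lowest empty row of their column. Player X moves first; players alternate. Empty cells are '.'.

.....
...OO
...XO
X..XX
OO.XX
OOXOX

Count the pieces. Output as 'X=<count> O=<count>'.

X=8 O=8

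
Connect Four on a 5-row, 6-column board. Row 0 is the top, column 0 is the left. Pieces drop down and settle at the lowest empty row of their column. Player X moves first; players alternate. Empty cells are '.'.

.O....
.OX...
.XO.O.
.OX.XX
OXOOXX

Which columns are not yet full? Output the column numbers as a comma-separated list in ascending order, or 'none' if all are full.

Answer: 0,2,3,4,5

Derivation:
col 0: top cell = '.' → open
col 1: top cell = 'O' → FULL
col 2: top cell = '.' → open
col 3: top cell = '.' → open
col 4: top cell = '.' → open
col 5: top cell = '.' → open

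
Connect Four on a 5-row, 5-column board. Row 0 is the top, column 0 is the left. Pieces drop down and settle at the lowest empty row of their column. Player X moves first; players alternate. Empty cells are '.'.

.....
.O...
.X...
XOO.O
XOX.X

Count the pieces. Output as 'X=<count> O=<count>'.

X=5 O=5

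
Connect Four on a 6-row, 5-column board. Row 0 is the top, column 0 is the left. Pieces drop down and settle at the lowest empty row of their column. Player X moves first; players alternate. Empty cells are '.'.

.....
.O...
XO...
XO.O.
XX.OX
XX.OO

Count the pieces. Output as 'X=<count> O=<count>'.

X=7 O=7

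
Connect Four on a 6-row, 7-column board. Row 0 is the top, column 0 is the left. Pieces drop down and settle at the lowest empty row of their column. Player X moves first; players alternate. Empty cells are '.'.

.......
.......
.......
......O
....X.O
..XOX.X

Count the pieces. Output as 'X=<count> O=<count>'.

X=4 O=3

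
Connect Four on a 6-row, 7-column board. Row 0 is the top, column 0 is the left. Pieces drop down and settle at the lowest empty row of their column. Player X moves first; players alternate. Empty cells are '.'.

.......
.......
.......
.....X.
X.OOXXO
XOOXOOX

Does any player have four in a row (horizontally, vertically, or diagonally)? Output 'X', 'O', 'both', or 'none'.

none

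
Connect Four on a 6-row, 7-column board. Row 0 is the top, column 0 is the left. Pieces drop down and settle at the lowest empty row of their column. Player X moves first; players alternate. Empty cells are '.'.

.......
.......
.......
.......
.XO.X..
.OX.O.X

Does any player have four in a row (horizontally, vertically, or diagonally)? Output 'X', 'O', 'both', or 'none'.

none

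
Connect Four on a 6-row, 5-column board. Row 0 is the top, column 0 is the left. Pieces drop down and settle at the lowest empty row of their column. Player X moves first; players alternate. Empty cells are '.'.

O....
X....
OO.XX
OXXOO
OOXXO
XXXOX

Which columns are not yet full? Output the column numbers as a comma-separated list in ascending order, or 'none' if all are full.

Answer: 1,2,3,4

Derivation:
col 0: top cell = 'O' → FULL
col 1: top cell = '.' → open
col 2: top cell = '.' → open
col 3: top cell = '.' → open
col 4: top cell = '.' → open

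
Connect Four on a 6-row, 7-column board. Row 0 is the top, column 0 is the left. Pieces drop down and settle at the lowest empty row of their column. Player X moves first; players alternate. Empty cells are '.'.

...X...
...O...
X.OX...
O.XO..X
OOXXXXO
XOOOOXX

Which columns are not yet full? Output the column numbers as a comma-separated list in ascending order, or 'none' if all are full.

col 0: top cell = '.' → open
col 1: top cell = '.' → open
col 2: top cell = '.' → open
col 3: top cell = 'X' → FULL
col 4: top cell = '.' → open
col 5: top cell = '.' → open
col 6: top cell = '.' → open

Answer: 0,1,2,4,5,6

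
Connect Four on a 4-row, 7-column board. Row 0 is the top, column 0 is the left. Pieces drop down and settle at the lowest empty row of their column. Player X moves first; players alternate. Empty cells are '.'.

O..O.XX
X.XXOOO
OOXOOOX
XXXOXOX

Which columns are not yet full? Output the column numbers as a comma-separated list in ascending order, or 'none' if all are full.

Answer: 1,2,4

Derivation:
col 0: top cell = 'O' → FULL
col 1: top cell = '.' → open
col 2: top cell = '.' → open
col 3: top cell = 'O' → FULL
col 4: top cell = '.' → open
col 5: top cell = 'X' → FULL
col 6: top cell = 'X' → FULL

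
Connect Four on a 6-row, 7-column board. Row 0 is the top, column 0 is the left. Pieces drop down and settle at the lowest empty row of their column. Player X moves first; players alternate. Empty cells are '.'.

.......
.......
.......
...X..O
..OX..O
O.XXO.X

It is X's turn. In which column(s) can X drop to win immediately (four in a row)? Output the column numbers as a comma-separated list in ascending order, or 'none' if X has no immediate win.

Answer: 3

Derivation:
col 0: drop X → no win
col 1: drop X → no win
col 2: drop X → no win
col 3: drop X → WIN!
col 4: drop X → no win
col 5: drop X → no win
col 6: drop X → no win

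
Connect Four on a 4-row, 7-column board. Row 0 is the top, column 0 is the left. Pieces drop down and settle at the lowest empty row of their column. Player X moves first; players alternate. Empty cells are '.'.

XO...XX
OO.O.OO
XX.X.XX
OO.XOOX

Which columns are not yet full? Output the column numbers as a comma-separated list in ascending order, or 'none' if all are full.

col 0: top cell = 'X' → FULL
col 1: top cell = 'O' → FULL
col 2: top cell = '.' → open
col 3: top cell = '.' → open
col 4: top cell = '.' → open
col 5: top cell = 'X' → FULL
col 6: top cell = 'X' → FULL

Answer: 2,3,4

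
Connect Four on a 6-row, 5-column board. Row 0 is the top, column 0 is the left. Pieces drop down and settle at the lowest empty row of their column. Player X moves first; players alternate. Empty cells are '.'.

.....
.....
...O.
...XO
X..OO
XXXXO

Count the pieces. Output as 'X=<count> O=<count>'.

X=6 O=5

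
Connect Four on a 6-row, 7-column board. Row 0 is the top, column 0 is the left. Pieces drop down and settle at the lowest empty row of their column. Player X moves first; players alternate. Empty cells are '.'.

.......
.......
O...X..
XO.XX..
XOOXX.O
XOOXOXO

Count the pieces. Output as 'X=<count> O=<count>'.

X=10 O=9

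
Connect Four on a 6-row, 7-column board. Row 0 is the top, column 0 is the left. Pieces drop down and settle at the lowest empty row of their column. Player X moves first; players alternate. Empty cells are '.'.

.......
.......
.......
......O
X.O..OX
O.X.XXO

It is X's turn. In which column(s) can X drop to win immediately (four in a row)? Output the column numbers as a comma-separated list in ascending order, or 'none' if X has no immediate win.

col 0: drop X → no win
col 1: drop X → no win
col 2: drop X → no win
col 3: drop X → WIN!
col 4: drop X → no win
col 5: drop X → no win
col 6: drop X → no win

Answer: 3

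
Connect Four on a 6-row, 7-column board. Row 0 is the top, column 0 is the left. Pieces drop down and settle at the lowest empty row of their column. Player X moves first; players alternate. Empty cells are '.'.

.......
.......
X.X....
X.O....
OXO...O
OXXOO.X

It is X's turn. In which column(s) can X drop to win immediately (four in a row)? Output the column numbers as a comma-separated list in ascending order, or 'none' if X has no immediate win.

col 0: drop X → no win
col 1: drop X → no win
col 2: drop X → no win
col 3: drop X → no win
col 4: drop X → no win
col 5: drop X → no win
col 6: drop X → no win

Answer: none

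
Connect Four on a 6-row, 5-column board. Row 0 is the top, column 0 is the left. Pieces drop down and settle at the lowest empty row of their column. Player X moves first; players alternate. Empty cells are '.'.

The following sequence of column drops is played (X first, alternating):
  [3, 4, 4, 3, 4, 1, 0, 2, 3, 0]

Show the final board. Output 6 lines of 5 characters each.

Answer: .....
.....
.....
...XX
O..OX
XOOXO

Derivation:
Move 1: X drops in col 3, lands at row 5
Move 2: O drops in col 4, lands at row 5
Move 3: X drops in col 4, lands at row 4
Move 4: O drops in col 3, lands at row 4
Move 5: X drops in col 4, lands at row 3
Move 6: O drops in col 1, lands at row 5
Move 7: X drops in col 0, lands at row 5
Move 8: O drops in col 2, lands at row 5
Move 9: X drops in col 3, lands at row 3
Move 10: O drops in col 0, lands at row 4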